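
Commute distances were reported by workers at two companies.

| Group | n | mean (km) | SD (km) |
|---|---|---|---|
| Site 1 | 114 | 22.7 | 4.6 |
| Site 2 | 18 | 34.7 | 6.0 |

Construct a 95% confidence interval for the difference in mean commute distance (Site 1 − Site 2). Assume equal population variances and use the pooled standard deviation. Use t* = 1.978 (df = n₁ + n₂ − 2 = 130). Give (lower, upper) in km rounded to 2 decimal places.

(-14.41, -9.59)

Pooled variance s_p² = [113·4.6² + 17·6.0²] / (114+18−2) = 23.1006, so s_p = 4.8063.
SE_diff = s_p·√(1/n₁ + 1/n₂) = 4.8063·√(1/114 + 1/18) = 1.2190.
t* = 1.978; margin = 1.978 × 1.2190 = 2.4112.
Difference = 22.7 − 34.7 = -12.0000.
-12.0000 ± 2.4112 → (-14.41, -9.59).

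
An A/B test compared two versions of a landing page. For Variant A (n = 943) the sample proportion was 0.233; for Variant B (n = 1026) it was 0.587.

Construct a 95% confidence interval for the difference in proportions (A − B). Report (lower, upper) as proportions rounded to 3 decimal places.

The two standard errors are √(0.2330×0.7670/943) = 0.01377 and √(0.5870×0.4130/1026) = 0.01537.
Because the samples are independent, SE_diff = √(0.01377² + 0.01537²) = 0.02064.
Using z* = 1.960 for 95%, ME = 1.960 × 0.02064 = 0.04045.
p̂₁ − p̂₂ = -0.3540; interval -0.3540 ± 0.04045 gives (-0.394, -0.314).

(-0.394, -0.314)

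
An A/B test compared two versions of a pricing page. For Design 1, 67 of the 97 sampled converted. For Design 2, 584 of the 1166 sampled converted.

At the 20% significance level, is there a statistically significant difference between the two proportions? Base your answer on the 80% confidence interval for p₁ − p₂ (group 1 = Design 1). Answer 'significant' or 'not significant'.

significant

First, p̂₁ = 67/97 = 0.6907; p̂₂ = 584/1166 = 0.5009.
The two standard errors are √(0.6907×0.3093/97) = 0.04693 and √(0.5009×0.4991/1166) = 0.01464.
Because the samples are independent, SE_diff = √(0.04693² + 0.01464²) = 0.04916.
Using z* = 1.282 for 80%, ME = 1.282 × 0.04916 = 0.06302.
p̂₁ − p̂₂ = 0.1898; interval 0.1898 ± 0.06302 gives (0.12678, 0.25282).
The interval (0.12678, 0.25282) does not contain 0, so the difference is significant.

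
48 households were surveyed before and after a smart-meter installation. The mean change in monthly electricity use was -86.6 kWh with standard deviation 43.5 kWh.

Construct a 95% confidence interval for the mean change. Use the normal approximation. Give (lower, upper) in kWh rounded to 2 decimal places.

(-98.91, -74.29)

Paired design: SE = s_d/√n = 43.5/√48 = 6.2787.
z* = 1.960; margin of error = 1.960 × 6.2787 = 12.3063.
-86.6 ± 12.3063 → (-98.91, -74.29).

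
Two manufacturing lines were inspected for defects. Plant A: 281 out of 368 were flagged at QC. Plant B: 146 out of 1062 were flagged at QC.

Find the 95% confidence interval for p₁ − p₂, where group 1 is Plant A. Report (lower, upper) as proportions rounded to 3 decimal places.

(0.578, 0.674)

First, p̂₁ = 281/368 = 0.7636; p̂₂ = 146/1062 = 0.1375.
The two standard errors are √(0.7636×0.2364/368) = 0.02215 and √(0.1375×0.8625/1062) = 0.01057.
Because the samples are independent, SE_diff = √(0.02215² + 0.01057²) = 0.02454.
Using z* = 1.960 for 95%, ME = 1.960 × 0.02454 = 0.04810.
p̂₁ − p̂₂ = 0.6261; interval 0.6261 ± 0.04810 gives (0.578, 0.674).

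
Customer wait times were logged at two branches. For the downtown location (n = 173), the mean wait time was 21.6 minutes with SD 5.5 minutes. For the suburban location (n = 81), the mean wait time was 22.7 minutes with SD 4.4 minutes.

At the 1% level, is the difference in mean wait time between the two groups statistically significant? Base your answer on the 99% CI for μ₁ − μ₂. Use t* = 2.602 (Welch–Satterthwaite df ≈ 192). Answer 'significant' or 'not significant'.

not significant

Standard errors of each mean: 5.5/√173 = 0.4182 and 4.4/√81 = 0.4889.
SE(x̄₁ − x̄₂) = √(0.4182² + 0.4889²) = 0.6434 for independent samples with unequal variances.
With t* = 2.602, the margin is 2.602 × 0.6434 = 1.6741.
x̄₁ − x̄₂ = 21.6 − 22.7 = -1.1000; the interval is -1.1000 ± 1.6741 = (-2.7741, 0.5741).
The interval (-2.7741, 0.5741) contains 0, so the difference is not significant.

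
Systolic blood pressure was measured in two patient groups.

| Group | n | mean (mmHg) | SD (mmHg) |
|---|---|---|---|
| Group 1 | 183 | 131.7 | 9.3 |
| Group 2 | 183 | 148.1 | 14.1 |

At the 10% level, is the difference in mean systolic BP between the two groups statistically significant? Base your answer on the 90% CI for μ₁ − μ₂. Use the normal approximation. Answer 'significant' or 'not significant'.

significant

SE₁ = s₁/√n₁ = 9.3/√183 = 0.6875; SE₂ = 14.1/√183 = 1.0423.
Independent samples, unequal variances: SE_diff = √(SE₁² + SE₂²) = √(0.47265625 + 1.08638929) = 1.2486.
z* = 1.645, so margin of error = 1.645 × 1.2486 = 2.0539.
Difference in means = 131.7 − 148.1 = -16.4000.
-16.4000 ± 2.0539 → (-18.4539, -14.3461).
The interval (-18.4539, -14.3461) does not contain 0, so the difference is significant.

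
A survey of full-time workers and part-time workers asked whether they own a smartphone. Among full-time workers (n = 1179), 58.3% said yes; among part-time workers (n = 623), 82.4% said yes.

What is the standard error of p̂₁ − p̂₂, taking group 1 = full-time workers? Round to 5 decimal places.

0.02095

Each SE is √(p̂(1−p̂)/n): √(0.5830·0.4170/1179) = 0.01436 and √(0.8240·0.1760/623) = 0.01526.
SE(p̂₁ − p̂₂) = √(SE₁² + SE₂²) = √(0.0002062096 + 0.0002328676) = 0.02095, since the two samples are independent.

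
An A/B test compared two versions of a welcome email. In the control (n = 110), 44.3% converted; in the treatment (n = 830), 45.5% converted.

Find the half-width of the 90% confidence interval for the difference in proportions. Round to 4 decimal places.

0.0829

Each SE is √(p̂(1−p̂)/n): √(0.4430·0.5570/110) = 0.04736 and √(0.4550·0.5450/830) = 0.01728.
SE(p̂₁ − p̂₂) = √(SE₁² + SE₂²) = √(0.0022429696 + 0.0002985984) = 0.05041, since the two samples are independent.
At 90% confidence z* = 1.645; margin = 1.645 × 0.05041 = 0.08292.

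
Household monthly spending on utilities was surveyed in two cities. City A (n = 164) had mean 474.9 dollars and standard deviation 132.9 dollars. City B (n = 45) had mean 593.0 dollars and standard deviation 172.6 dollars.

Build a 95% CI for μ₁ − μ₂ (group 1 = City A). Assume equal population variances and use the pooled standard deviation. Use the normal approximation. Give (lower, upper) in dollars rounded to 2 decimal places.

(-165.03, -71.17)

Pooled variance s_p² = [163·132.9² + 44·172.6²] / (164+45−2) = 20240.4168, so s_p = 142.2688.
SE_diff = s_p·√(1/n₁ + 1/n₂) = 142.2688·√(1/164 + 1/45) = 23.9417.
z* = 1.960; margin = 1.960 × 23.9417 = 46.9257.
Difference = 474.9 − 593.0 = -118.1000.
-118.1000 ± 46.9257 → (-165.03, -71.17).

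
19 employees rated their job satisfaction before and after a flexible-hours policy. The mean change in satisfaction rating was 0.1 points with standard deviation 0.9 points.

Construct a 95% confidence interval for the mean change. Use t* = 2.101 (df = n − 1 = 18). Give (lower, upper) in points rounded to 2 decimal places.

Paired design: SE = s_d/√n = 0.9/√19 = 0.2065.
t* = 2.101; margin of error = 2.101 × 0.2065 = 0.4339.
0.1 ± 0.4339 → (-0.33, 0.53).

(-0.33, 0.53)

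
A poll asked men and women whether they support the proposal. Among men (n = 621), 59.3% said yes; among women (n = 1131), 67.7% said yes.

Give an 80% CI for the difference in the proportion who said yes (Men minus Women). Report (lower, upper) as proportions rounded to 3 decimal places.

Each SE is √(p̂(1−p̂)/n): √(0.5930·0.4070/621) = 0.01971 and √(0.6770·0.3230/1131) = 0.01390.
SE(p̂₁ − p̂₂) = √(SE₁² + SE₂²) = √(0.0003884841 + 0.00019321) = 0.02412, since the two samples are independent.
At 80% confidence z* = 1.282; margin = 1.282 × 0.02412 = 0.03092.
The difference is 0.5930 − 0.6770 = -0.0840, so the interval is -0.0840 ± 0.03092 = (-0.115, -0.053).

(-0.115, -0.053)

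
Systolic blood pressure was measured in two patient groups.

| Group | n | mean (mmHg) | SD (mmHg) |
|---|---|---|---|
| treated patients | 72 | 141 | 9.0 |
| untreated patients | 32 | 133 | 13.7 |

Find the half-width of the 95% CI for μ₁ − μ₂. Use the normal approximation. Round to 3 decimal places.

5.182

SE₁ = s₁/√n₁ = 9.0/√72 = 1.0607; SE₂ = 13.7/√32 = 2.4218.
Independent samples, unequal variances: SE_diff = √(SE₁² + SE₂²) = √(1.12508449 + 5.86511524) = 2.6439.
z* = 1.960, so margin of error = 1.960 × 2.6439 = 5.1820.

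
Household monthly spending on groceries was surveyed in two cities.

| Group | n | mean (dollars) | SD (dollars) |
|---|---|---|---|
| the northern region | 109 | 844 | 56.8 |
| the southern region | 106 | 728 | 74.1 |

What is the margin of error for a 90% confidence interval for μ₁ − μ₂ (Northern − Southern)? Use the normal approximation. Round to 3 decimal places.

Standard errors of each mean: 56.8/√109 = 5.4405 and 74.1/√106 = 7.1972.
SE(x̄₁ − x̄₂) = √(5.4405² + 7.1972²) = 9.0221 for independent samples with unequal variances.
With z* = 1.645, the margin is 1.645 × 9.0221 = 14.8414.

14.841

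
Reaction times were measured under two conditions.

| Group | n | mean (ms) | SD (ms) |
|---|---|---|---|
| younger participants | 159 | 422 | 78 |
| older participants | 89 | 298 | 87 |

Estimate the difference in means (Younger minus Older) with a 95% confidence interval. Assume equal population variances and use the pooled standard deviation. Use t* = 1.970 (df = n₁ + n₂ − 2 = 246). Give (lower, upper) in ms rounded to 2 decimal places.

(102.79, 145.21)

s_p = √[((n₁−1)s₁² + (n₂−1)s₂²)/(n₁+n₂−2)] = √[(158·78² + 88·87²)/246] = 81.3340.
SE = 81.3340·√(1/159 + 1/89) = 10.7672.
With t* = 1.970, margin = 1.970 × 10.7672 = 21.2114.
x̄₁ − x̄₂ = 422 − 298 = 124.0000; interval 124.0000 ± 21.2114 = (102.79, 145.21).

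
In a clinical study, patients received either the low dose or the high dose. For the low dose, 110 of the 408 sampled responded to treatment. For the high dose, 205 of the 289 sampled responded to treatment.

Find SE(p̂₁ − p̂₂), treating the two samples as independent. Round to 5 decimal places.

0.03458

First, p̂₁ = 110/408 = 0.2696; p̂₂ = 205/289 = 0.7093.
The two standard errors are √(0.2696×0.7304/408) = 0.02197 and √(0.7093×0.2907/289) = 0.02671.
Because the samples are independent, SE_diff = √(0.02197² + 0.02671²) = 0.03458.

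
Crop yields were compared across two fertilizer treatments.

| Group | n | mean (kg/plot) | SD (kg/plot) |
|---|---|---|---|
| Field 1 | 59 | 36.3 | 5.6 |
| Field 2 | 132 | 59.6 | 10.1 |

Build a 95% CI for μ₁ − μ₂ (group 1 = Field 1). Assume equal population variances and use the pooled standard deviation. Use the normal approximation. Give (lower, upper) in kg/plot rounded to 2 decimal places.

s_p = √[((n₁−1)s₁² + (n₂−1)s₂²)/(n₁+n₂−2)] = √[(58·5.6² + 131·10.1²)/189] = 8.9626.
SE = 8.9626·√(1/59 + 1/132) = 1.4036.
With z* = 1.960, margin = 1.960 × 1.4036 = 2.7511.
x̄₁ − x̄₂ = 36.3 − 59.6 = -23.3000; interval -23.3000 ± 2.7511 = (-26.05, -20.55).

(-26.05, -20.55)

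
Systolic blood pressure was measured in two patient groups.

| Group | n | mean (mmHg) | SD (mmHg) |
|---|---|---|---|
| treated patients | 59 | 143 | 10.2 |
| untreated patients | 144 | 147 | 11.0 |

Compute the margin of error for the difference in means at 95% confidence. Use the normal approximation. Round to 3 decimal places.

3.163

Per-group SEs: s₁/√n₁ = 10.2/√59 = 1.3279, s₂/√n₂ = 11.0/√144 = 0.9167.
Unpooled SE of the difference: √(1.76331841 + 0.84033889) = 1.6136.
Margin of error = z* · SE = 1.960 × 1.6136 = 3.1627.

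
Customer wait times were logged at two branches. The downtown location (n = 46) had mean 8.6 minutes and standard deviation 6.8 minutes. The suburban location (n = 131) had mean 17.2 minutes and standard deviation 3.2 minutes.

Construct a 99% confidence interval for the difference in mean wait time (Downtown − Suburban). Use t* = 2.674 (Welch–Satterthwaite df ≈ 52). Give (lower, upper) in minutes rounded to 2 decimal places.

SE₁ = s₁/√n₁ = 6.8/√46 = 1.0026; SE₂ = 3.2/√131 = 0.2796.
Independent samples, unequal variances: SE_diff = √(SE₁² + SE₂²) = √(1.00520676 + 0.07817616) = 1.0409.
t* = 2.674, so margin of error = 2.674 × 1.0409 = 2.7834.
Difference in means = 8.6 − 17.2 = -8.6000.
-8.6000 ± 2.7834 → (-11.38, -5.82).

(-11.38, -5.82)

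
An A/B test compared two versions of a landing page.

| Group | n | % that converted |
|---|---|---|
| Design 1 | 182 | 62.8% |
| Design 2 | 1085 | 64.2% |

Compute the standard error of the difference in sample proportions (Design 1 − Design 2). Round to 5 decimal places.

0.03867

SE₁ = √(p̂₁(1−p̂₁)/n₁) = √(0.6280·0.3720/182) = 0.03583; SE₂ = √(0.6420·0.3580/1085) = 0.01455.
Independent samples: SE of the difference = √(SE₁² + SE₂²) = √(0.0012837889 + 0.0002117025) = 0.03867.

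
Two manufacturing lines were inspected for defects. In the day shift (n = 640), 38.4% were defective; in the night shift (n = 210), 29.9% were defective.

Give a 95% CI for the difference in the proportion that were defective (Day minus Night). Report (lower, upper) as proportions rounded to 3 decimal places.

(0.013, 0.157)

Each SE is √(p̂(1−p̂)/n): √(0.3840·0.6160/640) = 0.01922 and √(0.2990·0.7010/210) = 0.03159.
SE(p̂₁ − p̂₂) = √(SE₁² + SE₂²) = √(0.0003694084 + 0.0009979281) = 0.03698, since the two samples are independent.
At 95% confidence z* = 1.960; margin = 1.960 × 0.03698 = 0.07248.
The difference is 0.3840 − 0.2990 = 0.0850, so the interval is 0.0850 ± 0.07248 = (0.013, 0.157).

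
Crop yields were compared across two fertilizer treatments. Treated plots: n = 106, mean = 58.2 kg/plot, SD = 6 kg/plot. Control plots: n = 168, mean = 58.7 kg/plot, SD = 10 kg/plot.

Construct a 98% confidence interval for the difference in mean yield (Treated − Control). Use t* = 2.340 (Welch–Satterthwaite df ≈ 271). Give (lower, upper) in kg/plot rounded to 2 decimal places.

Standard errors of each mean: 6/√106 = 0.5828 and 10/√168 = 0.7715.
SE(x̄₁ − x̄₂) = √(0.5828² + 0.7715²) = 0.9669 for independent samples with unequal variances.
With t* = 2.340, the margin is 2.340 × 0.9669 = 2.2625.
x̄₁ − x̄₂ = 58.2 − 58.7 = -0.5000; the interval is -0.5000 ± 2.2625 = (-2.76, 1.76).

(-2.76, 1.76)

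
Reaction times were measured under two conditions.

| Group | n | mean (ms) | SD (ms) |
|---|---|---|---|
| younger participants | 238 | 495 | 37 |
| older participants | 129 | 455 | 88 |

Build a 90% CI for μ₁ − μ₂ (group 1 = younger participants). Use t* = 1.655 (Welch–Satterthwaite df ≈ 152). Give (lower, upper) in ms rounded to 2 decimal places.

(26.58, 53.42)

SE₁ = s₁/√n₁ = 37/√238 = 2.3984; SE₂ = 88/√129 = 7.7480.
Independent samples, unequal variances: SE_diff = √(SE₁² + SE₂²) = √(5.75232256 + 60.031504) = 8.1107.
t* = 1.655, so margin of error = 1.655 × 8.1107 = 13.4232.
Difference in means = 495 − 455 = 40.0000.
40.0000 ± 13.4232 → (26.58, 53.42).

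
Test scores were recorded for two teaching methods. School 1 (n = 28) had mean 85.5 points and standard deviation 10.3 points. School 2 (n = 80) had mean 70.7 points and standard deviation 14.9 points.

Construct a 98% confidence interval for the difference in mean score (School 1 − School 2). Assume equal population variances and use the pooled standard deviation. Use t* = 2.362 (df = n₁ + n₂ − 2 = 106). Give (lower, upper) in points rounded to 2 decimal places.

Pooled variance s_p² = [27·10.3² + 79·14.9²] / (28+80−2) = 192.4832, so s_p = 13.8738.
SE_diff = s_p·√(1/n₁ + 1/n₂) = 13.8738·√(1/28 + 1/80) = 3.0464.
t* = 2.362; margin = 2.362 × 3.0464 = 7.1956.
Difference = 85.5 − 70.7 = 14.8000.
14.8000 ± 7.1956 → (7.60, 22.00).

(7.60, 22.00)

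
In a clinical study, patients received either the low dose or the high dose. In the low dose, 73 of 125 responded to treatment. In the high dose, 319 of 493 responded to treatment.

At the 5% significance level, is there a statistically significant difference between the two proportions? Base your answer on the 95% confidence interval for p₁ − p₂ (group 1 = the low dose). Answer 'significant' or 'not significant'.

Sample proportions: 73/125 = 0.5840, 319/493 = 0.6471.
Each SE is √(p̂(1−p̂)/n): √(0.5840·0.4160/125) = 0.04409 and √(0.6471·0.3529/493) = 0.02152.
SE(p̂₁ − p̂₂) = √(SE₁² + SE₂²) = √(0.0019439281 + 0.0004631104) = 0.04906, since the two samples are independent.
At 95% confidence z* = 1.960; margin = 1.960 × 0.04906 = 0.09616.
The difference is 0.5840 − 0.6471 = -0.0631, so the interval is -0.0631 ± 0.09616 = (-0.15926, 0.03306).
The interval (-0.15926, 0.03306) contains 0, so the difference is not significant.

not significant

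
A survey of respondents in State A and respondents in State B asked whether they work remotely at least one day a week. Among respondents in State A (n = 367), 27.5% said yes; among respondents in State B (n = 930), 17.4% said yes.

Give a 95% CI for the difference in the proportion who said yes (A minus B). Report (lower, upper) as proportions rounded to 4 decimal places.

Each SE is √(p̂(1−p̂)/n): √(0.2750·0.7250/367) = 0.02331 and √(0.1740·0.8260/930) = 0.01243.
SE(p̂₁ − p̂₂) = √(SE₁² + SE₂²) = √(0.0005433561 + 0.0001545049) = 0.02642, since the two samples are independent.
At 95% confidence z* = 1.960; margin = 1.960 × 0.02642 = 0.05178.
The difference is 0.2750 − 0.1740 = 0.1010, so the interval is 0.1010 ± 0.05178 = (0.0492, 0.1528).

(0.0492, 0.1528)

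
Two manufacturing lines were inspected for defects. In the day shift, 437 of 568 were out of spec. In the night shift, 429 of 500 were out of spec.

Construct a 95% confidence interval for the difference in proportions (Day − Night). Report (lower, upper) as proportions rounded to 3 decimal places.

First, p̂₁ = 437/568 = 0.7694; p̂₂ = 429/500 = 0.8580.
The two standard errors are √(0.7694×0.2306/568) = 0.01767 and √(0.8580×0.1420/500) = 0.01561.
Because the samples are independent, SE_diff = √(0.01767² + 0.01561²) = 0.02358.
Using z* = 1.960 for 95%, ME = 1.960 × 0.02358 = 0.04622.
p̂₁ − p̂₂ = -0.0886; interval -0.0886 ± 0.04622 gives (-0.135, -0.042).

(-0.135, -0.042)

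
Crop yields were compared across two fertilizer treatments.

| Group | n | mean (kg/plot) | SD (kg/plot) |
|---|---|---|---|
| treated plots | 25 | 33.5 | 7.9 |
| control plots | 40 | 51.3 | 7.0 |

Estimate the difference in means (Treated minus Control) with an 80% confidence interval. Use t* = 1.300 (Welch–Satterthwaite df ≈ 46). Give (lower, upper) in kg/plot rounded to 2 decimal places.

(-20.31, -15.29)

SE₁ = s₁/√n₁ = 7.9/√25 = 1.5800; SE₂ = 7.0/√40 = 1.1068.
Independent samples, unequal variances: SE_diff = √(SE₁² + SE₂²) = √(2.4964 + 1.22500624) = 1.9291.
t* = 1.300, so margin of error = 1.300 × 1.9291 = 2.5078.
Difference in means = 33.5 − 51.3 = -17.8000.
-17.8000 ± 2.5078 → (-20.31, -15.29).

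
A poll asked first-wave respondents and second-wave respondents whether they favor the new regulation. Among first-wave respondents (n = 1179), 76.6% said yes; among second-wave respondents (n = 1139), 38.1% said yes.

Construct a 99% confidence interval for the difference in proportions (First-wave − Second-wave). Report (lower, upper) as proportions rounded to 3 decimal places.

Each SE is √(p̂(1−p̂)/n): √(0.7660·0.2340/1179) = 0.01233 and √(0.3810·0.6190/1139) = 0.01439.
SE(p̂₁ − p̂₂) = √(SE₁² + SE₂²) = √(0.0001520289 + 0.0002070721) = 0.01895, since the two samples are independent.
At 99% confidence z* = 2.576; margin = 2.576 × 0.01895 = 0.04882.
The difference is 0.7660 − 0.3810 = 0.3850, so the interval is 0.3850 ± 0.04882 = (0.336, 0.434).

(0.336, 0.434)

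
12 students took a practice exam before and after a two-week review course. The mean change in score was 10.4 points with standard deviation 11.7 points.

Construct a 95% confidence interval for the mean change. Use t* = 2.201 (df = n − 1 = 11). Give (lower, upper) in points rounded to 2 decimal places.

(2.97, 17.83)

Paired design: SE = s_d/√n = 11.7/√12 = 3.3775.
t* = 2.201; margin of error = 2.201 × 3.3775 = 7.4339.
10.4 ± 7.4339 → (2.97, 17.83).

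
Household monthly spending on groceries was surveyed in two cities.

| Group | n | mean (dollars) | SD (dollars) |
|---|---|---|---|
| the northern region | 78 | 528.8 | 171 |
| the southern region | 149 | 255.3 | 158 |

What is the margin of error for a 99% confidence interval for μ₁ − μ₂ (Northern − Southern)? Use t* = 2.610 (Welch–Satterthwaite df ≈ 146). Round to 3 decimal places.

SE₁ = s₁/√n₁ = 171/√78 = 19.3619; SE₂ = 158/√149 = 12.9439.
Independent samples, unequal variances: SE_diff = √(SE₁² + SE₂²) = √(374.88317161 + 167.54454721) = 23.2901.
t* = 2.610, so margin of error = 2.610 × 23.2901 = 60.7872.

60.787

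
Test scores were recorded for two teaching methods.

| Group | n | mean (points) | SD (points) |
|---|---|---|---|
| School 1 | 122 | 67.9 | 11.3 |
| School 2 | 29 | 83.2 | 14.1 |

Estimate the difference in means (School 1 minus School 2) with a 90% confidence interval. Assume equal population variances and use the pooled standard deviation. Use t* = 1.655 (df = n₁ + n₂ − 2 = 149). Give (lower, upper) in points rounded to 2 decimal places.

Pooled variance s_p² = [121·11.3² + 28·14.1²] / (122+29−2) = 141.0548, so s_p = 11.8766.
SE_diff = s_p·√(1/n₁ + 1/n₂) = 11.8766·√(1/122 + 1/29) = 2.4536.
t* = 1.655; margin = 1.655 × 2.4536 = 4.0607.
Difference = 67.9 − 83.2 = -15.3000.
-15.3000 ± 4.0607 → (-19.36, -11.24).

(-19.36, -11.24)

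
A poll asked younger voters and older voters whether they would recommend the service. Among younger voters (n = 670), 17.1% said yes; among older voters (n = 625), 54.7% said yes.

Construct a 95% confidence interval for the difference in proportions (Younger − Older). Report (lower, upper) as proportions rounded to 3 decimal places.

Each SE is √(p̂(1−p̂)/n): √(0.1710·0.8290/670) = 0.01455 and √(0.5470·0.4530/625) = 0.01991.
SE(p̂₁ − p̂₂) = √(SE₁² + SE₂²) = √(0.0002117025 + 0.0003964081) = 0.02466, since the two samples are independent.
At 95% confidence z* = 1.960; margin = 1.960 × 0.02466 = 0.04833.
The difference is 0.1710 − 0.5470 = -0.3760, so the interval is -0.3760 ± 0.04833 = (-0.424, -0.328).

(-0.424, -0.328)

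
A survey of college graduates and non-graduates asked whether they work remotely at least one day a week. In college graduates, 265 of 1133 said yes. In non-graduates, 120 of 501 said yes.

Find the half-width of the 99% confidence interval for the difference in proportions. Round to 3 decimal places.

Sample proportions: 265/1133 = 0.2339, 120/501 = 0.2395.
Each SE is √(p̂(1−p̂)/n): √(0.2339·0.7661/1133) = 0.01258 and √(0.2395·0.7605/501) = 0.01907.
SE(p̂₁ − p̂₂) = √(SE₁² + SE₂²) = √(0.0001582564 + 0.0003636649) = 0.02285, since the two samples are independent.
At 99% confidence z* = 2.576; margin = 2.576 × 0.02285 = 0.05886.

0.059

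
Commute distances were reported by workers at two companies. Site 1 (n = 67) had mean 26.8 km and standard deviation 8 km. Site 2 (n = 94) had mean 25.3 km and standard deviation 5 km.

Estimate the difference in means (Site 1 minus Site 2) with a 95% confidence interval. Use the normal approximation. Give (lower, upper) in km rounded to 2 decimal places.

(-0.67, 3.67)

Per-group SEs: s₁/√n₁ = 8/√67 = 0.9774, s₂/√n₂ = 5/√94 = 0.5157.
Unpooled SE of the difference: √(0.95531076 + 0.26594649) = 1.1051.
Margin of error = z* · SE = 1.960 × 1.1051 = 2.1660.
x̄₁ − x̄₂ = 26.8 − 25.3 = 1.5000.
CI: 1.5000 ± 2.1660 = (-0.67, 3.67).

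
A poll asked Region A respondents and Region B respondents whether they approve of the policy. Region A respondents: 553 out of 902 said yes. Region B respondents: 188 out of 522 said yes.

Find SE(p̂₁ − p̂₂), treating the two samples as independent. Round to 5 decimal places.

0.02654

Sample proportions: 553/902 = 0.6131, 188/522 = 0.3602.
Each SE is √(p̂(1−p̂)/n): √(0.6131·0.3869/902) = 0.01622 and √(0.3602·0.6398/522) = 0.02101.
SE(p̂₁ − p̂₂) = √(SE₁² + SE₂²) = √(0.0002630884 + 0.0004414201) = 0.02654, since the two samples are independent.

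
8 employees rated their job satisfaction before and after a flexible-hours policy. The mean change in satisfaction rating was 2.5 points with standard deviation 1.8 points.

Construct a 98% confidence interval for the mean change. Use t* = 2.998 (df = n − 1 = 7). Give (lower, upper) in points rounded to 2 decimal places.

This is a matched-pairs design, so SE = s_d/√n = 1.8/√8 = 0.6364.
Margin = 2.998 × 0.6364 = 1.9079; the interval is 2.5 ± 1.9079 = (0.59, 4.41).

(0.59, 4.41)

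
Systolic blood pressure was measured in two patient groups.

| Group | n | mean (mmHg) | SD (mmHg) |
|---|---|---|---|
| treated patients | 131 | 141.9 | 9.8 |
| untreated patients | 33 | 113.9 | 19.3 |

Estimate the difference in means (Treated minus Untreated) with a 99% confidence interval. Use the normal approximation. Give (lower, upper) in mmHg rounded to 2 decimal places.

(19.07, 36.93)

Per-group SEs: s₁/√n₁ = 9.8/√131 = 0.8562, s₂/√n₂ = 19.3/√33 = 3.3597.
Unpooled SE of the difference: √(0.73307844 + 11.28758409) = 3.4671.
Margin of error = z* · SE = 2.576 × 3.4671 = 8.9312.
x̄₁ − x̄₂ = 141.9 − 113.9 = 28.0000.
CI: 28.0000 ± 8.9312 = (19.07, 36.93).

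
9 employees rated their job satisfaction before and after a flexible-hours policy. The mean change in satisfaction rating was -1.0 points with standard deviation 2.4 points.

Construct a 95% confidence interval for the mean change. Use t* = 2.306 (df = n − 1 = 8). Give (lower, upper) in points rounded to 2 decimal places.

(-2.84, 0.84)

This is a matched-pairs design, so SE = s_d/√n = 2.4/√9 = 0.8000.
Margin = 2.306 × 0.8000 = 1.8448; the interval is -1.0 ± 1.8448 = (-2.84, 0.84).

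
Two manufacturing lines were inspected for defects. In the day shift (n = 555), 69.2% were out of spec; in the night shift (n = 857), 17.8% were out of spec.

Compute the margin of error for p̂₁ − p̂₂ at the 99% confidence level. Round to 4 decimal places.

0.0607

SE₁ = √(p̂₁(1−p̂₁)/n₁) = √(0.6920·0.3080/555) = 0.01960; SE₂ = √(0.1780·0.8220/857) = 0.01307.
Independent samples: SE of the difference = √(SE₁² + SE₂²) = √(0.00038416 + 0.0001708249) = 0.02356.
z* for 99% confidence is 2.576, so the margin of error is 2.576 × 0.02356 = 0.06069.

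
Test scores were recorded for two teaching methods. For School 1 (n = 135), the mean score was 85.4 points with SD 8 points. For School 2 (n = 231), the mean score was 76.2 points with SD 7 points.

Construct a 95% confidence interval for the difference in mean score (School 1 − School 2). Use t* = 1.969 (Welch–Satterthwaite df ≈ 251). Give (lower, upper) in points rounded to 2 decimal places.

(7.57, 10.83)

Standard errors of each mean: 8/√135 = 0.6885 and 7/√231 = 0.4606.
SE(x̄₁ − x̄₂) = √(0.6885² + 0.4606²) = 0.8284 for independent samples with unequal variances.
With t* = 1.969, the margin is 1.969 × 0.8284 = 1.6311.
x̄₁ − x̄₂ = 85.4 − 76.2 = 9.2000; the interval is 9.2000 ± 1.6311 = (7.57, 10.83).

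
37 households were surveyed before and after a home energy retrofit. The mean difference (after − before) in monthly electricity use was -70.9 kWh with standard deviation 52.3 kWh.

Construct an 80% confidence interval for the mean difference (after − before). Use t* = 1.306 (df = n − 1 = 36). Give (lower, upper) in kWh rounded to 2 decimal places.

(-82.13, -59.67)

Paired design: SE = s_d/√n = 52.3/√37 = 8.5981.
t* = 1.306; margin of error = 1.306 × 8.5981 = 11.2291.
-70.9 ± 11.2291 → (-82.13, -59.67).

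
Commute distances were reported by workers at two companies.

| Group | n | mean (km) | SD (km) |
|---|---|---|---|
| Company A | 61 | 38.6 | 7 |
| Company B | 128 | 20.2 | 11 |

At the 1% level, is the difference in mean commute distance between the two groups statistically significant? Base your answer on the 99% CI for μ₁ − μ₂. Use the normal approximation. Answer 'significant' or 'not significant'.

SE₁ = s₁/√n₁ = 7/√61 = 0.8963; SE₂ = 11/√128 = 0.9723.
Independent samples, unequal variances: SE_diff = √(SE₁² + SE₂²) = √(0.80335369 + 0.94536729) = 1.3224.
z* = 2.576, so margin of error = 2.576 × 1.3224 = 3.4065.
Difference in means = 38.6 − 20.2 = 18.4000.
18.4000 ± 3.4065 → (14.9935, 21.8065).
The interval (14.9935, 21.8065) does not contain 0, so the difference is significant.

significant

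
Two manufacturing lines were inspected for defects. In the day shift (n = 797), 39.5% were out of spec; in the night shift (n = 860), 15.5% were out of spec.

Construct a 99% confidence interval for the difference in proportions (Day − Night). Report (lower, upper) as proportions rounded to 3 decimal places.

The two standard errors are √(0.3950×0.6050/797) = 0.01732 and √(0.1550×0.8450/860) = 0.01234.
Because the samples are independent, SE_diff = √(0.01732² + 0.01234²) = 0.02127.
Using z* = 2.576 for 99%, ME = 2.576 × 0.02127 = 0.05479.
p̂₁ − p̂₂ = 0.2400; interval 0.2400 ± 0.05479 gives (0.185, 0.295).

(0.185, 0.295)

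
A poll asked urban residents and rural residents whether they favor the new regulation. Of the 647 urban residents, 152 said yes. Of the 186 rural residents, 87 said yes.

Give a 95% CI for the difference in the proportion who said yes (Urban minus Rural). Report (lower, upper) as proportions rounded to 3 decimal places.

(-0.312, -0.154)

p̂₁ = 152/647 = 0.2349 and p̂₂ = 87/186 = 0.4677.
SE₁ = √(p̂₁(1−p̂₁)/n₁) = √(0.2349·0.7651/647) = 0.01667; SE₂ = √(0.4677·0.5323/186) = 0.03659.
Independent samples: SE of the difference = √(SE₁² + SE₂²) = √(0.0002778889 + 0.0013388281) = 0.04021.
z* for 95% confidence is 1.960, so the margin of error is 1.960 × 0.04021 = 0.07881.
Point estimate p̂₁ − p̂₂ = 0.2349 − 0.4677 = -0.2328.
-0.2328 ± 0.07881 → (-0.312, -0.154).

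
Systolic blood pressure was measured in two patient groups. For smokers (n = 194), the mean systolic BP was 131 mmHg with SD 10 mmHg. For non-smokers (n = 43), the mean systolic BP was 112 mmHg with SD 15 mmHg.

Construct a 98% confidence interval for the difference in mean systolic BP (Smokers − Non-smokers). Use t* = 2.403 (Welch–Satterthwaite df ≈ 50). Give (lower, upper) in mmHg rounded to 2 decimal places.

(13.24, 24.76)

Per-group SEs: s₁/√n₁ = 10/√194 = 0.7180, s₂/√n₂ = 15/√43 = 2.2875.
Unpooled SE of the difference: √(0.515524 + 5.23265625) = 2.3975.
Margin of error = t* · SE = 2.403 × 2.3975 = 5.7612.
x̄₁ − x̄₂ = 131 − 112 = 19.0000.
CI: 19.0000 ± 5.7612 = (13.24, 24.76).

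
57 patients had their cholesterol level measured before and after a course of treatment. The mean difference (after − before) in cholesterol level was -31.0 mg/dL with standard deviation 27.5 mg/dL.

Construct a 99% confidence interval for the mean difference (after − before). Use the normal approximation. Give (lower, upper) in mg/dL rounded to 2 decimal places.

(-40.38, -21.62)

Paired design: SE = s_d/√n = 27.5/√57 = 3.6425.
z* = 2.576; margin of error = 2.576 × 3.6425 = 9.3831.
-31.0 ± 9.3831 → (-40.38, -21.62).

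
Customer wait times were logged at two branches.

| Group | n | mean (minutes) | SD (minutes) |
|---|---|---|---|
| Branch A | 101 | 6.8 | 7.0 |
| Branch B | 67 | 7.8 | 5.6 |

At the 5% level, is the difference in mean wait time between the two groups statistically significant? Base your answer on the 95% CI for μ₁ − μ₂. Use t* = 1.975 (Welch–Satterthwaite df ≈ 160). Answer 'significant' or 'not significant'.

not significant

Standard errors of each mean: 7.0/√101 = 0.6965 and 5.6/√67 = 0.6841.
SE(x̄₁ − x̄₂) = √(0.6965² + 0.6841²) = 0.9763 for independent samples with unequal variances.
With t* = 1.975, the margin is 1.975 × 0.9763 = 1.9282.
x̄₁ − x̄₂ = 6.8 − 7.8 = -1.0000; the interval is -1.0000 ± 1.9282 = (-2.9282, 0.9282).
The interval (-2.9282, 0.9282) contains 0, so the difference is not significant.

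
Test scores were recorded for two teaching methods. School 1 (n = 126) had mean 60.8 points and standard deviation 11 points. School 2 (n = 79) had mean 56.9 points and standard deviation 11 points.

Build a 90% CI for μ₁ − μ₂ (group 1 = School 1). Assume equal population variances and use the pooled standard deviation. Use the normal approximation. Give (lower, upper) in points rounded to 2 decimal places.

(1.30, 6.50)

Pooled variance s_p² = [125·11² + 78·11²] / (126+79−2) = 121.0000, so s_p = 11.0000.
SE_diff = s_p·√(1/n₁ + 1/n₂) = 11.0000·√(1/126 + 1/79) = 1.5786.
z* = 1.645; margin = 1.645 × 1.5786 = 2.5968.
Difference = 60.8 − 56.9 = 3.9000.
3.9000 ± 2.5968 → (1.30, 6.50).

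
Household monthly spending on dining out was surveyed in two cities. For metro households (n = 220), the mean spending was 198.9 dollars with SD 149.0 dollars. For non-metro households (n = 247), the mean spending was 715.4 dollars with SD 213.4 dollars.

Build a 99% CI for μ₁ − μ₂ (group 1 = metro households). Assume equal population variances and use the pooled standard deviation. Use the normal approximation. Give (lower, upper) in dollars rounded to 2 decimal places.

(-560.89, -472.11)

Pooled variance s_p² = [219·149.0² + 246·213.4²] / (220+247−2) = 34547.8511, so s_p = 185.8705.
SE_diff = s_p·√(1/n₁ + 1/n₂) = 185.8705·√(1/220 + 1/247) = 17.2309.
z* = 2.576; margin = 2.576 × 17.2309 = 44.3868.
Difference = 198.9 − 715.4 = -516.5000.
-516.5000 ± 44.3868 → (-560.89, -472.11).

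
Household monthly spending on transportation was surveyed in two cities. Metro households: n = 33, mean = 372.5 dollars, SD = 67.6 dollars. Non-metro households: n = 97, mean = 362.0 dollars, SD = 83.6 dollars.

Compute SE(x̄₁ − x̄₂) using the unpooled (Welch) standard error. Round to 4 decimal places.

14.5096

Standard errors of each mean: 67.6/√33 = 11.7676 and 83.6/√97 = 8.4883.
SE(x̄₁ − x̄₂) = √(11.7676² + 8.4883²) = 14.5096 for independent samples with unequal variances.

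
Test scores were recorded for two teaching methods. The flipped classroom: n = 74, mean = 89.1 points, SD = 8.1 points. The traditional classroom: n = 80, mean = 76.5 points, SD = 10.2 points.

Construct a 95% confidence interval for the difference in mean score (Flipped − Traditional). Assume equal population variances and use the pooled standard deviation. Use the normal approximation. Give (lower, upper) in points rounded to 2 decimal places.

s_p = √[((n₁−1)s₁² + (n₂−1)s₂²)/(n₁+n₂−2)] = √[(73·8.1² + 79·10.2²)/152] = 9.2511.
SE = 9.2511·√(1/74 + 1/80) = 1.4921.
With z* = 1.960, margin = 1.960 × 1.4921 = 2.9245.
x̄₁ − x̄₂ = 89.1 − 76.5 = 12.6000; interval 12.6000 ± 2.9245 = (9.68, 15.52).

(9.68, 15.52)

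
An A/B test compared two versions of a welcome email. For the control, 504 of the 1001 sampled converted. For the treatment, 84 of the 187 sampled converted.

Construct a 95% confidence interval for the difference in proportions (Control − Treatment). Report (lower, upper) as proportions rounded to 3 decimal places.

First, p̂₁ = 504/1001 = 0.5035; p̂₂ = 84/187 = 0.4492.
The two standard errors are √(0.5035×0.4965/1001) = 0.01580 and √(0.4492×0.5508/187) = 0.03637.
Because the samples are independent, SE_diff = √(0.01580² + 0.03637²) = 0.03965.
Using z* = 1.960 for 95%, ME = 1.960 × 0.03965 = 0.07771.
p̂₁ − p̂₂ = 0.0543; interval 0.0543 ± 0.07771 gives (-0.023, 0.132).

(-0.023, 0.132)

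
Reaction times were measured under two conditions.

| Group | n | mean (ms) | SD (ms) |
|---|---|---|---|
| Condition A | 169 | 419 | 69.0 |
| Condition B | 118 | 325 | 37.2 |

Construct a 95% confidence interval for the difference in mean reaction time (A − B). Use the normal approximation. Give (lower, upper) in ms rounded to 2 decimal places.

Standard errors of each mean: 69.0/√169 = 5.3077 and 37.2/√118 = 3.4245.
SE(x̄₁ − x̄₂) = √(5.3077² + 3.4245²) = 6.3166 for independent samples with unequal variances.
With z* = 1.960, the margin is 1.960 × 6.3166 = 12.3805.
x̄₁ − x̄₂ = 419 − 325 = 94.0000; the interval is 94.0000 ± 12.3805 = (81.62, 106.38).

(81.62, 106.38)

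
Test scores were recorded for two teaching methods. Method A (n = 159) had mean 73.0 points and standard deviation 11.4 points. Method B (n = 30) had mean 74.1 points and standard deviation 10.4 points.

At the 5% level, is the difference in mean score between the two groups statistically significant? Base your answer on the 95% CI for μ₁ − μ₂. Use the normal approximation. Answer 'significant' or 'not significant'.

not significant

Standard errors of each mean: 11.4/√159 = 0.9041 and 10.4/√30 = 1.8988.
SE(x̄₁ − x̄₂) = √(0.9041² + 1.8988²) = 2.1031 for independent samples with unequal variances.
With z* = 1.960, the margin is 1.960 × 2.1031 = 4.1221.
x̄₁ − x̄₂ = 73.0 − 74.1 = -1.1000; the interval is -1.1000 ± 4.1221 = (-5.2221, 3.0221).
The interval (-5.2221, 3.0221) contains 0, so the difference is not significant.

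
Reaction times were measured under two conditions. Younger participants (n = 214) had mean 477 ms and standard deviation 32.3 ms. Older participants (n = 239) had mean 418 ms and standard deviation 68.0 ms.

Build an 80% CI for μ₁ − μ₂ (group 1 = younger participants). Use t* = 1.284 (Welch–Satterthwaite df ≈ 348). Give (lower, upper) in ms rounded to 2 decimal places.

Per-group SEs: s₁/√n₁ = 32.3/√214 = 2.2080, s₂/√n₂ = 68.0/√239 = 4.3986.
Unpooled SE of the difference: √(4.875264 + 19.34768196) = 4.9217.
Margin of error = t* · SE = 1.284 × 4.9217 = 6.3195.
x̄₁ − x̄₂ = 477 − 418 = 59.0000.
CI: 59.0000 ± 6.3195 = (52.68, 65.32).

(52.68, 65.32)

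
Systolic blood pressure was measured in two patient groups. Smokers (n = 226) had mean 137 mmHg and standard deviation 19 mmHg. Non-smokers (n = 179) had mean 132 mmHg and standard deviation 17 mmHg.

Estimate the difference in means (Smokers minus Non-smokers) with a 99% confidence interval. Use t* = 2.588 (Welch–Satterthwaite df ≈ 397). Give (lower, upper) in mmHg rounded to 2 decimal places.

(0.36, 9.64)

SE₁ = s₁/√n₁ = 19/√226 = 1.2639; SE₂ = 17/√179 = 1.2706.
Independent samples, unequal variances: SE_diff = √(SE₁² + SE₂²) = √(1.59744321 + 1.61442436) = 1.7922.
t* = 2.588, so margin of error = 2.588 × 1.7922 = 4.6382.
Difference in means = 137 − 132 = 5.0000.
5.0000 ± 4.6382 → (0.36, 9.64).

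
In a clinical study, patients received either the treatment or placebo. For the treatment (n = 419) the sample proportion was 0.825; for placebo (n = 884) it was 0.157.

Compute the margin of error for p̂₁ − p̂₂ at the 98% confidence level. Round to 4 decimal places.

0.0517

Each SE is √(p̂(1−p̂)/n): √(0.8250·0.1750/419) = 0.01856 and √(0.1570·0.8430/884) = 0.01224.
SE(p̂₁ − p̂₂) = √(SE₁² + SE₂²) = √(0.0003444736 + 0.0001498176) = 0.02223, since the two samples are independent.
At 98% confidence z* = 2.326; margin = 2.326 × 0.02223 = 0.05171.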